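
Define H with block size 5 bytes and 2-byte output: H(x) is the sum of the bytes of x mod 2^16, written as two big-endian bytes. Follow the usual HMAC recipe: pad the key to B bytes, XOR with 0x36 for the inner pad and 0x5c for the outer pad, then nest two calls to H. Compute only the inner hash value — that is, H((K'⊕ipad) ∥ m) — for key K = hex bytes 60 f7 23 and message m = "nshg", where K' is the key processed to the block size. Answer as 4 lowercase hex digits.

0348

Key hex bytes 60 f7 23 is 3 bytes ≤ B = 5; zero-pad to 5 bytes: K' = 60 f7 23 00 00.
K' ⊕ ipad = 56 c1 15 36 36.
Inner input = 56 c1 15 36 36 ∥ 6e 73 68 67.
Inner hash: sum = 86+193+21+54+54+110+115+104+103 = 840 → 03 48.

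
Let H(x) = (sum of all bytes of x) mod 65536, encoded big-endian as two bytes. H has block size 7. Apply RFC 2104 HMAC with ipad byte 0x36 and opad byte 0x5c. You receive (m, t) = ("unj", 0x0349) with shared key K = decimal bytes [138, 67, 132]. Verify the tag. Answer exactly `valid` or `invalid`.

valid

Key decimal bytes [138, 67, 132] = 8a 43 84 is 3 bytes ≤ B = 7; zero-pad to 7 bytes: K' = 8a 43 84 00 00 00 00.
K' ⊕ ipad = bc 75 b2 36 36 36 36; K' ⊕ opad = d6 1f d8 5c 5c 5c 5c.
Inner hash: sum = 188+117+178+54+54+54+54+117+110+106 = 1032 → 04 08.
Outer hash (recomputed tag): sum = 214+31+216+92+92+92+92+4+8 = 841 → 03 49.
Recomputed tag = 0349; claimed = 0349 → match.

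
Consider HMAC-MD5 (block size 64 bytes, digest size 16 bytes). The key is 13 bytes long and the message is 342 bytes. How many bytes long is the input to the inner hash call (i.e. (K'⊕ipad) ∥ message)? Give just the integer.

406

Key is 13 ≤ 64 bytes, zero-padded: |K'| = 64.
Inner input = (K'⊕ipad) ∥ m → 64 + 342 = 406 bytes.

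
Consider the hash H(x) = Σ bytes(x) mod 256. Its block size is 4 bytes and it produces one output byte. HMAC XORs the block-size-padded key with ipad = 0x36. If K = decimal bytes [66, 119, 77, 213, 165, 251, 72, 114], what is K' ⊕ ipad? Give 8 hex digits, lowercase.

03363636

Key decimal bytes [66, 119, 77, 213, 165, 251, 72, 114] = 42 77 4d d5 a5 fb 48 72 is 8 bytes > B = 4, so hash it first: H(key) = 35, then zero-pad to 4 bytes: K' = 35 00 00 00.
XOR each byte with 0x36: 35⊕36=03, 00⊕36=36, 00⊕36=36, 00⊕36=36.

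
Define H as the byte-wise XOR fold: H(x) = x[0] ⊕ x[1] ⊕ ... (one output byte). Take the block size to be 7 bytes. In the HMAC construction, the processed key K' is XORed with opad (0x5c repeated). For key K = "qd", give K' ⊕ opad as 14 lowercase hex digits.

Key "qd" = 71 64 is 2 bytes ≤ B = 7; zero-pad to 7 bytes: K' = 71 64 00 00 00 00 00.
XOR each byte with 0x5c: 71⊕5c=2d, 64⊕5c=38, 00⊕5c=5c, 00⊕5c=5c, 00⊕5c=5c, 00⊕5c=5c, 00⊕5c=5c.

2d385c5c5c5c5c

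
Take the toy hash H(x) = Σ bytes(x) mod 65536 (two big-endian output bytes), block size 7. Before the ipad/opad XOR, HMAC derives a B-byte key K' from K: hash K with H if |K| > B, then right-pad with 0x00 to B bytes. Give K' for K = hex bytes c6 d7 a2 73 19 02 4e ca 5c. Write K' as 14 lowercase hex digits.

|K| = 9 > B = 7, so first hash the key.
H(K): sum = 198+215+162+115+25+2+78+202+92 = 1089 → 04 41.
Zero-pad H(K) = 04 41 to 7 bytes: K' = 04 41 00 00 00 00 00.

04410000000000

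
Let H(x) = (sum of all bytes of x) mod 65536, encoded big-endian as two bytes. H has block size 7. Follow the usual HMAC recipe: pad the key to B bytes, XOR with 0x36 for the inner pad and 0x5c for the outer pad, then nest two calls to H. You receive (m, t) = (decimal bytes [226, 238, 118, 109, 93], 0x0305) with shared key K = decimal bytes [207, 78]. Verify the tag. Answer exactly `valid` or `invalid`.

Key decimal bytes [207, 78] = cf 4e is 2 bytes ≤ B = 7; zero-pad to 7 bytes: K' = cf 4e 00 00 00 00 00.
K' ⊕ ipad = f9 78 36 36 36 36 36; K' ⊕ opad = 93 12 5c 5c 5c 5c 5c.
Inner hash: sum = 249+120+54+54+54+54+54+226+238+118+109+93 = 1423 → 05 8f.
Outer hash (recomputed tag): sum = 147+18+92+92+92+92+92+5+143 = 773 → 03 05.
Recomputed tag = 0305; claimed = 0305 → match.

valid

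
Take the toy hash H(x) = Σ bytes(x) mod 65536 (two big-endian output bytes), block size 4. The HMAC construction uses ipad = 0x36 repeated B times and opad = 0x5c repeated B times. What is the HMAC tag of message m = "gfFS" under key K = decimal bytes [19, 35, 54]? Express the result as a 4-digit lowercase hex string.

026b

Key decimal bytes [19, 35, 54] = 13 23 36 is 3 bytes ≤ B = 4; zero-pad to 4 bytes: K' = 13 23 36 00.
K' ⊕ ipad = 25 15 00 36.  K' ⊕ opad = 4f 7f 6a 5c.
Inner input = (K'⊕ipad) ∥ m = 25 15 00 36 ∥ 67 66 46 53.
Inner hash: sum = 37+21+0+54+103+102+70+83 = 470 → 01 d6.
Outer input = (K'⊕opad) ∥ inner = 4f 7f 6a 5c ∥ 01 d6.
Outer hash (tag): sum = 79+127+106+92+1+214 = 619 → 02 6b.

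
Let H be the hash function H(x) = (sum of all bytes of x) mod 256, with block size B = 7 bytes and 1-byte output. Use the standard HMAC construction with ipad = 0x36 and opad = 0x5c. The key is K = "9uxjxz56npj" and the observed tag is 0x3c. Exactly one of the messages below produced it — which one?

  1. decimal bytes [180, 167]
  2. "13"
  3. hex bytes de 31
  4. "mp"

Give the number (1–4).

Key "9uxjxz56npj" = 39 75 78 6a 78 7a 35 36 6e 70 6a is 11 bytes > B = 7, so hash it first: H(key) = 35, then zero-pad to 7 bytes: K' = 35 00 00 00 00 00 00.
K' ⊕ ipad = 03 36 36 36 36 36 36; K' ⊕ opad = 69 5c 5c 5c 5c 5c 5c.
m1: inner = H(03 36 36 36 36 36 36 b4 a7) = a2; tag = H(69 5c 5c 5c 5c 5c 5c a2) = 33
m2: inner = H(03 36 36 36 36 36 36 31 33) = ab; tag = H(69 5c 5c 5c 5c 5c 5c ab) = 3c ← matches
m3: inner = H(03 36 36 36 36 36 36 de 31) = 56; tag = H(69 5c 5c 5c 5c 5c 5c 56) = e7
m4: inner = H(03 36 36 36 36 36 36 6d 70) = 24; tag = H(69 5c 5c 5c 5c 5c 5c 24) = b5

2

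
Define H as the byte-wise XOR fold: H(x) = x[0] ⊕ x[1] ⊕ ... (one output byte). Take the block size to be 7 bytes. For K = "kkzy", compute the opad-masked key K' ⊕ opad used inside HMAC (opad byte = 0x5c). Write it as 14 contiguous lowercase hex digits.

Key "kkzy" = 6b 6b 7a 79 is 4 bytes ≤ B = 7; zero-pad to 7 bytes: K' = 6b 6b 7a 79 00 00 00.
XOR each byte with 0x5c: 6b⊕5c=37, 6b⊕5c=37, 7a⊕5c=26, 79⊕5c=25, 00⊕5c=5c, 00⊕5c=5c, 00⊕5c=5c.

373726255c5c5c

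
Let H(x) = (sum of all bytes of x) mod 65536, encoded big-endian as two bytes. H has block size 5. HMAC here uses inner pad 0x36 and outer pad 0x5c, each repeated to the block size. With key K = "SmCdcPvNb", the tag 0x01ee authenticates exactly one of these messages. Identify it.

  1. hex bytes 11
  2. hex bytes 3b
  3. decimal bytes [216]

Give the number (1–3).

Key "SmCdcPvNb" = 53 6d 43 64 63 50 76 4e 62 is 9 bytes > B = 5, so hash it first: H(key) = 03 40, then zero-pad to 5 bytes: K' = 03 40 00 00 00.
K' ⊕ ipad = 35 76 36 36 36; K' ⊕ opad = 5f 1c 5c 5c 5c.
m1: inner = H(35 76 36 36 36 11) = 01 5e; tag = H(5f 1c 5c 5c 5c 01 5e) = 01ee ← matches
m2: inner = H(35 76 36 36 36 3b) = 01 88; tag = H(5f 1c 5c 5c 5c 01 88) = 0218
m3: inner = H(35 76 36 36 36 d8) = 02 25; tag = H(5f 1c 5c 5c 5c 02 25) = 01b6

1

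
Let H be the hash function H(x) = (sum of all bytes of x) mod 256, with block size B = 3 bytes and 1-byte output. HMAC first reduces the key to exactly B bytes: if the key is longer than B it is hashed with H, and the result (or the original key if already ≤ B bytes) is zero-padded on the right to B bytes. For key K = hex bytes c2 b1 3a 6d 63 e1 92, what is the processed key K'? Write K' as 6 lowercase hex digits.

|K| = 7 > B = 3, so first hash the key.
H(K): sum = 194+177+58+109+99+225+146 = 1008; mod 256 = 240 → f0.
Zero-pad H(K) = f0 to 3 bytes: K' = f0 00 00.

f00000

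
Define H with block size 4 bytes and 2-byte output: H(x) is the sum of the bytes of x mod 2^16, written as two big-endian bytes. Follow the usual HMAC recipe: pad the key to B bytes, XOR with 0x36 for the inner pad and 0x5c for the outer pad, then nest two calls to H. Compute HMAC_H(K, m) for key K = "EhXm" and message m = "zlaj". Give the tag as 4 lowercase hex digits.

00d0

Key "EhXm" = 45 68 58 6d is exactly B = 4 bytes: K' = 45 68 58 6d.
K' ⊕ ipad = 73 5e 6e 5b.  K' ⊕ opad = 19 34 04 31.
Inner input = (K'⊕ipad) ∥ m = 73 5e 6e 5b ∥ 7a 6c 61 6a.
Inner hash: sum = 115+94+110+91+122+108+97+106 = 843 → 03 4b.
Outer input = (K'⊕opad) ∥ inner = 19 34 04 31 ∥ 03 4b.
Outer hash (tag): sum = 25+52+4+49+3+75 = 208 → 00 d0.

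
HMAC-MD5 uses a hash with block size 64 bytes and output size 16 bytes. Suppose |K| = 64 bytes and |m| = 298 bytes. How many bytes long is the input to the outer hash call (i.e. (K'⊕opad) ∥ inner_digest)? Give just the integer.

Key is 64 ≤ 64 bytes, zero-padded: |K'| = 64.
Outer input = (K'⊕opad) ∥ H(inner) → 64 + 16 = 80 bytes.

80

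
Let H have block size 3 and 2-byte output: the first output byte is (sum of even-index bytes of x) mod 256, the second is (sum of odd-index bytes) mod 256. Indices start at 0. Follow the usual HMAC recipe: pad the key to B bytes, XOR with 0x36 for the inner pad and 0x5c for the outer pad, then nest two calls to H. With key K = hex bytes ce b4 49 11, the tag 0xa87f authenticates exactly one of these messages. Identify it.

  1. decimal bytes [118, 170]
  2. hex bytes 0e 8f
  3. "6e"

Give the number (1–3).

2

Key hex bytes ce b4 49 11 is 4 bytes > B = 3, so hash it first: H(key) = 17 c5, then zero-pad to 3 bytes: K' = 17 c5 00.
K' ⊕ ipad = 21 f3 36; K' ⊕ opad = 4b 99 5c.
m1: inner = H(21 f3 36 76 aa) = 01 69; tag = H(4b 99 5c 01 69) = 109a
m2: inner = H(21 f3 36 0e 8f) = e6 01; tag = H(4b 99 5c e6 01) = a87f ← matches
m3: inner = H(21 f3 36 36 65) = bc 29; tag = H(4b 99 5c bc 29) = d055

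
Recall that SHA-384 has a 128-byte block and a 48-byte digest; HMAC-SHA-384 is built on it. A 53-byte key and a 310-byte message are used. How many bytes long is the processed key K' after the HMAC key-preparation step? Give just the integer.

128

Key is 53 ≤ 128 bytes, zero-padded: |K'| = 128.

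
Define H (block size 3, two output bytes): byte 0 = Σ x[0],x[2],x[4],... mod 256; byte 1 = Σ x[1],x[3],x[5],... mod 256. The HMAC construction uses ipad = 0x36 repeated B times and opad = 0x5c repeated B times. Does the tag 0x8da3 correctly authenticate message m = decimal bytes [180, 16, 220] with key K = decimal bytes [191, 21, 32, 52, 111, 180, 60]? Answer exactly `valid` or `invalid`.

Key decimal bytes [191, 21, 32, 52, 111, 180, 60] = bf 15 20 34 6f b4 3c is 7 bytes > B = 3, so hash it first: H(key) = 8a fd, then zero-pad to 3 bytes: K' = 8a fd 00.
K' ⊕ ipad = bc cb 36; K' ⊕ opad = d6 a1 5c.
Inner hash: even-index sum = 258 mod 256 = 2; odd-index sum = 603 mod 256 = 91 → 02 5b.
Outer hash (recomputed tag): even-index sum = 397 mod 256 = 141; odd-index sum = 163 mod 256 = 163 → 8d a3.
Recomputed tag = 8da3; claimed = 8da3 → match.

valid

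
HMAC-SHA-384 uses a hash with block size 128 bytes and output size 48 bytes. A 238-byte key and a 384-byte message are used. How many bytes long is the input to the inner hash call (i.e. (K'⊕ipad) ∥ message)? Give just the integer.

512

Key is 238 > 128 bytes, so it is hashed to 48 bytes then zero-padded to 128: |K'| = 128.
Inner input = (K'⊕ipad) ∥ m → 128 + 384 = 512 bytes.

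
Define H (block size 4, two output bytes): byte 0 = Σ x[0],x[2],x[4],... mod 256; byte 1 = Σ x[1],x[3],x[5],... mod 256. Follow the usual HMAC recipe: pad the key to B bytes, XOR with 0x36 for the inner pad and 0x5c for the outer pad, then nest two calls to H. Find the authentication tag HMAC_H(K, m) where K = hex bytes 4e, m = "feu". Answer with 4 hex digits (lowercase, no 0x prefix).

Key hex bytes 4e is 1 byte ≤ B = 4; zero-pad to 4 bytes: K' = 4e 00 00 00.
K' ⊕ ipad = 78 36 36 36.  K' ⊕ opad = 12 5c 5c 5c.
Inner input = (K'⊕ipad) ∥ m = 78 36 36 36 ∥ 66 65 75.
Inner hash: even-index sum = 393 mod 256 = 137; odd-index sum = 209 mod 256 = 209 → 89 d1.
Outer input = (K'⊕opad) ∥ inner = 12 5c 5c 5c ∥ 89 d1.
Outer hash (tag): even-index sum = 247 mod 256 = 247; odd-index sum = 393 mod 256 = 137 → f7 89.

f789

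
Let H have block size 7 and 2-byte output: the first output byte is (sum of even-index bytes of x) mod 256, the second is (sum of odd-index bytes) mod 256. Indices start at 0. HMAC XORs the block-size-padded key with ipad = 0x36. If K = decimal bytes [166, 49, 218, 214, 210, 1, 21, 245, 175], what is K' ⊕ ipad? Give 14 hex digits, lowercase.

20cb3636363636

Key decimal bytes [166, 49, 218, 214, 210, 1, 21, 245, 175] = a6 31 da d6 d2 01 15 f5 af is 9 bytes > B = 7, so hash it first: H(key) = 16 fd, then zero-pad to 7 bytes: K' = 16 fd 00 00 00 00 00.
XOR each byte with 0x36: 16⊕36=20, fd⊕36=cb, 00⊕36=36, 00⊕36=36, 00⊕36=36, 00⊕36=36, 00⊕36=36.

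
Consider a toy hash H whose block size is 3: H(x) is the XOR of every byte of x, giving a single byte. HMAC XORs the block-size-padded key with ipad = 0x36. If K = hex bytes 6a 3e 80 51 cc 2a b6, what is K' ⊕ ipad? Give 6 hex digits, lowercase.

Key hex bytes 6a 3e 80 51 cc 2a b6 is 7 bytes > B = 3, so hash it first: H(key) = d5, then zero-pad to 3 bytes: K' = d5 00 00.
XOR each byte with 0x36: d5⊕36=e3, 00⊕36=36, 00⊕36=36.

e33636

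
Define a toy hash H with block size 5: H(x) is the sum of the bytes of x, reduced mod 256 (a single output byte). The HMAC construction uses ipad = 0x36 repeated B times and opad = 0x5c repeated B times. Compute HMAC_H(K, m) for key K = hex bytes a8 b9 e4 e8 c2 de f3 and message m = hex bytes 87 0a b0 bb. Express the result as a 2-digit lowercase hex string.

d6

Key hex bytes a8 b9 e4 e8 c2 de f3 is 7 bytes > B = 5, so hash it first: H(key) = c0, then zero-pad to 5 bytes: K' = c0 00 00 00 00.
K' ⊕ ipad = f6 36 36 36 36.  K' ⊕ opad = 9c 5c 5c 5c 5c.
Inner input = (K'⊕ipad) ∥ m = f6 36 36 36 36 ∥ 87 0a b0 bb.
Inner hash: sum = 246+54+54+54+54+135+10+176+187 = 970; mod 256 = 202 → ca.
Outer input = (K'⊕opad) ∥ inner = 9c 5c 5c 5c 5c ∥ ca.
Outer hash (tag): sum = 156+92+92+92+92+202 = 726; mod 256 = 214 → d6.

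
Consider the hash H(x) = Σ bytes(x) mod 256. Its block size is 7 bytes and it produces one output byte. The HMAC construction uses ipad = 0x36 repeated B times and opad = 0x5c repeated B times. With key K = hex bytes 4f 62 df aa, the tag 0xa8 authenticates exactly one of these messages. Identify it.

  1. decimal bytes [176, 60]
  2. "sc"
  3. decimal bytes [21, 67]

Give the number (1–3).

2

Key hex bytes 4f 62 df aa is 4 bytes ≤ B = 7; zero-pad to 7 bytes: K' = 4f 62 df aa 00 00 00.
K' ⊕ ipad = 79 54 e9 9c 36 36 36; K' ⊕ opad = 13 3e 83 f6 5c 5c 5c.
m1: inner = H(79 54 e9 9c 36 36 36 b0 3c) = e0; tag = H(13 3e 83 f6 5c 5c 5c e0) = be
m2: inner = H(79 54 e9 9c 36 36 36 73 63) = ca; tag = H(13 3e 83 f6 5c 5c 5c ca) = a8 ← matches
m3: inner = H(79 54 e9 9c 36 36 36 15 43) = 4c; tag = H(13 3e 83 f6 5c 5c 5c 4c) = 2a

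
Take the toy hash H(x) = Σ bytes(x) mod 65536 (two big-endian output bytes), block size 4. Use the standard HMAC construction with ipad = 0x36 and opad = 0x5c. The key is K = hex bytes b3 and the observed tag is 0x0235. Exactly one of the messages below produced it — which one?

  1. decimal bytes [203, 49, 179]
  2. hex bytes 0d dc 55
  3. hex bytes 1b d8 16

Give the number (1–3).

3

Key hex bytes b3 is 1 byte ≤ B = 4; zero-pad to 4 bytes: K' = b3 00 00 00.
K' ⊕ ipad = 85 36 36 36; K' ⊕ opad = ef 5c 5c 5c.
m1: inner = H(85 36 36 36 cb 31 b3) = 02 d6; tag = H(ef 5c 5c 5c 02 d6) = 02db
m2: inner = H(85 36 36 36 0d dc 55) = 02 65; tag = H(ef 5c 5c 5c 02 65) = 026a
m3: inner = H(85 36 36 36 1b d8 16) = 02 30; tag = H(ef 5c 5c 5c 02 30) = 0235 ← matches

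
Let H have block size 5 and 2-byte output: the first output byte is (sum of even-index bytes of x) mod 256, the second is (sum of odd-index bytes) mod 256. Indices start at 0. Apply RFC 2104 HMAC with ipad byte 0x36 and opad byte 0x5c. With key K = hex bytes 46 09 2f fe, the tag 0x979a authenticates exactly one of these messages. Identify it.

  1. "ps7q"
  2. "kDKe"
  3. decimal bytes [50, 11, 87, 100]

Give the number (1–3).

Key hex bytes 46 09 2f fe is 4 bytes ≤ B = 5; zero-pad to 5 bytes: K' = 46 09 2f fe 00.
K' ⊕ ipad = 70 3f 19 c8 36; K' ⊕ opad = 1a 55 73 a2 5c.
m1: inner = H(70 3f 19 c8 36 70 73 37 71) = a3 ae; tag = H(1a 55 73 a2 5c a3 ae) = 979a ← matches
m2: inner = H(70 3f 19 c8 36 6b 44 4b 65) = 68 bd; tag = H(1a 55 73 a2 5c 68 bd) = a65f
m3: inner = H(70 3f 19 c8 36 32 0b 57 64) = 2e 90; tag = H(1a 55 73 a2 5c 2e 90) = 7925

1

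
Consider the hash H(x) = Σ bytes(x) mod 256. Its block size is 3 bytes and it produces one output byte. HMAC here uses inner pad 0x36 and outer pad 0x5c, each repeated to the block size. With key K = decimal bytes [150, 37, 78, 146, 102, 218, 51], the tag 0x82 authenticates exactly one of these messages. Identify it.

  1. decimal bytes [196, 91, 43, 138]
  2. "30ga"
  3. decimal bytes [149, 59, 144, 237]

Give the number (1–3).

1

Key decimal bytes [150, 37, 78, 146, 102, 218, 51] = 96 25 4e 92 66 da 33 is 7 bytes > B = 3, so hash it first: H(key) = 0e, then zero-pad to 3 bytes: K' = 0e 00 00.
K' ⊕ ipad = 38 36 36; K' ⊕ opad = 52 5c 5c.
m1: inner = H(38 36 36 c4 5b 2b 8a) = 78; tag = H(52 5c 5c 78) = 82 ← matches
m2: inner = H(38 36 36 33 30 67 61) = cf; tag = H(52 5c 5c cf) = d9
m3: inner = H(38 36 36 95 3b 90 ed) = f1; tag = H(52 5c 5c f1) = fb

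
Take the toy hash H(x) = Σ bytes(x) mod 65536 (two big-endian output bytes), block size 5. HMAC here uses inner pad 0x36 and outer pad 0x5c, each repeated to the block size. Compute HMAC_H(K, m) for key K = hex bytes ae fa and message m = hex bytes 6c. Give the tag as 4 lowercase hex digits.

Key hex bytes ae fa is 2 bytes ≤ B = 5; zero-pad to 5 bytes: K' = ae fa 00 00 00.
K' ⊕ ipad = 98 cc 36 36 36.  K' ⊕ opad = f2 a6 5c 5c 5c.
Inner input = (K'⊕ipad) ∥ m = 98 cc 36 36 36 ∥ 6c.
Inner hash: sum = 152+204+54+54+54+108 = 626 → 02 72.
Outer input = (K'⊕opad) ∥ inner = f2 a6 5c 5c 5c ∥ 02 72.
Outer hash (tag): sum = 242+166+92+92+92+2+114 = 800 → 03 20.

0320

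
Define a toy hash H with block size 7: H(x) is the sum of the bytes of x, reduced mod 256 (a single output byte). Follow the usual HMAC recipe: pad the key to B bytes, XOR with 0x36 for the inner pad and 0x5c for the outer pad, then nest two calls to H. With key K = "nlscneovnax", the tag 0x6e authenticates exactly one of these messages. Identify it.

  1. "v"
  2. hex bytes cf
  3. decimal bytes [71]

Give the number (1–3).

Key "nlscneovnax" = 6e 6c 73 63 6e 65 6f 76 6e 61 78 is 11 bytes > B = 7, so hash it first: H(key) = af, then zero-pad to 7 bytes: K' = af 00 00 00 00 00 00.
K' ⊕ ipad = 99 36 36 36 36 36 36; K' ⊕ opad = f3 5c 5c 5c 5c 5c 5c.
m1: inner = H(99 36 36 36 36 36 36 76) = 53; tag = H(f3 5c 5c 5c 5c 5c 5c 53) = 6e ← matches
m2: inner = H(99 36 36 36 36 36 36 cf) = ac; tag = H(f3 5c 5c 5c 5c 5c 5c ac) = c7
m3: inner = H(99 36 36 36 36 36 36 47) = 24; tag = H(f3 5c 5c 5c 5c 5c 5c 24) = 3f

1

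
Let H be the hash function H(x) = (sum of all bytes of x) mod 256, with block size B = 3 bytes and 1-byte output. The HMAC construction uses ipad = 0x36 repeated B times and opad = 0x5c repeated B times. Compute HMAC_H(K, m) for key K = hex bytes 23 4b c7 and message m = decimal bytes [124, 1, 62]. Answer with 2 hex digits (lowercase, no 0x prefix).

6f

Key hex bytes 23 4b c7 is exactly B = 3 bytes: K' = 23 4b c7.
K' ⊕ ipad = 15 7d f1.  K' ⊕ opad = 7f 17 9b.
Inner input = (K'⊕ipad) ∥ m = 15 7d f1 ∥ 7c 01 3e.
Inner hash: sum = 21+125+241+124+1+62 = 574; mod 256 = 62 → 3e.
Outer input = (K'⊕opad) ∥ inner = 7f 17 9b ∥ 3e.
Outer hash (tag): sum = 127+23+155+62 = 367; mod 256 = 111 → 6f.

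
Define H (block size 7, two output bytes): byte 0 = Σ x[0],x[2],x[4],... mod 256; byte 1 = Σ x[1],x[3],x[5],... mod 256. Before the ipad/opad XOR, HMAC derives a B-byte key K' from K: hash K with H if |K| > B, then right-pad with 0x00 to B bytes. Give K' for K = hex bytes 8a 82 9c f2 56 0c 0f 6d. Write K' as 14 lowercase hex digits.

|K| = 8 > B = 7, so first hash the key.
H(K): even-index sum = 395 mod 256 = 139; odd-index sum = 493 mod 256 = 237 → 8b ed.
Zero-pad H(K) = 8b ed to 7 bytes: K' = 8b ed 00 00 00 00 00.

8bed0000000000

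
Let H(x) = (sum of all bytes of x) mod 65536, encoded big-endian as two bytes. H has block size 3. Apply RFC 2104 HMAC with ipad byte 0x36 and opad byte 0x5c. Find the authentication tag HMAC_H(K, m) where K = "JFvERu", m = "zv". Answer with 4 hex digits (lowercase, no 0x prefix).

0187

Key "JFvERu" = 4a 46 76 45 52 75 is 6 bytes > B = 3, so hash it first: H(key) = 02 12, then zero-pad to 3 bytes: K' = 02 12 00.
K' ⊕ ipad = 34 24 36.  K' ⊕ opad = 5e 4e 5c.
Inner input = (K'⊕ipad) ∥ m = 34 24 36 ∥ 7a 76.
Inner hash: sum = 52+36+54+122+118 = 382 → 01 7e.
Outer input = (K'⊕opad) ∥ inner = 5e 4e 5c ∥ 01 7e.
Outer hash (tag): sum = 94+78+92+1+126 = 391 → 01 87.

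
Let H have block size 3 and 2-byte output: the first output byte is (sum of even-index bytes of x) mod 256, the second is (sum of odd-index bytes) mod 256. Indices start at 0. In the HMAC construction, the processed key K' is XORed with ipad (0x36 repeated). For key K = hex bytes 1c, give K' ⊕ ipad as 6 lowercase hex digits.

Key hex bytes 1c is 1 byte ≤ B = 3; zero-pad to 3 bytes: K' = 1c 00 00.
XOR each byte with 0x36: 1c⊕36=2a, 00⊕36=36, 00⊕36=36.

2a3636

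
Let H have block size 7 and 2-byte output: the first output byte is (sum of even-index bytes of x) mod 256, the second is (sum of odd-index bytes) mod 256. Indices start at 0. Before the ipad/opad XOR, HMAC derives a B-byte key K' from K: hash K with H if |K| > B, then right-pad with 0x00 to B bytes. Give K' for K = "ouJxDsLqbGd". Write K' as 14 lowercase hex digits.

0f180000000000

|K| = 11 > B = 7, so first hash the key.
H(K): even-index sum = 527 mod 256 = 15; odd-index sum = 536 mod 256 = 24 → 0f 18.
Zero-pad H(K) = 0f 18 to 7 bytes: K' = 0f 18 00 00 00 00 00.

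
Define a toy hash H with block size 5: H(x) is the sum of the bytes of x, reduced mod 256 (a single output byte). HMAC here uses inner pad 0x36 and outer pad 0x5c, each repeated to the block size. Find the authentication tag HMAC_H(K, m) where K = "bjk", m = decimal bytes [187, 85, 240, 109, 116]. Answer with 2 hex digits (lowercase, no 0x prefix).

bd

Key "bjk" = 62 6a 6b is 3 bytes ≤ B = 5; zero-pad to 5 bytes: K' = 62 6a 6b 00 00.
K' ⊕ ipad = 54 5c 5d 36 36.  K' ⊕ opad = 3e 36 37 5c 5c.
Inner input = (K'⊕ipad) ∥ m = 54 5c 5d 36 36 ∥ bb 55 f0 6d 74.
Inner hash: sum = 84+92+93+54+54+187+85+240+109+116 = 1114; mod 256 = 90 → 5a.
Outer input = (K'⊕opad) ∥ inner = 3e 36 37 5c 5c ∥ 5a.
Outer hash (tag): sum = 62+54+55+92+92+90 = 445; mod 256 = 189 → bd.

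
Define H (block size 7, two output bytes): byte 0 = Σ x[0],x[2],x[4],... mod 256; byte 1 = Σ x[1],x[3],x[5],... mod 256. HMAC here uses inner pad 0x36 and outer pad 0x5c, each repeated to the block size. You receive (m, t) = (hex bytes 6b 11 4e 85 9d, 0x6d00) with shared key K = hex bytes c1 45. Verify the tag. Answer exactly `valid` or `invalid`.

Key hex bytes c1 45 is 2 bytes ≤ B = 7; zero-pad to 7 bytes: K' = c1 45 00 00 00 00 00.
K' ⊕ ipad = f7 73 36 36 36 36 36; K' ⊕ opad = 9d 19 5c 5c 5c 5c 5c.
Inner hash: even-index sum = 559 mod 256 = 47; odd-index sum = 565 mod 256 = 53 → 2f 35.
Outer hash (recomputed tag): even-index sum = 486 mod 256 = 230; odd-index sum = 256 mod 256 = 0 → e6 00.
Recomputed tag = e600; claimed = 6d00 → mismatch.

invalid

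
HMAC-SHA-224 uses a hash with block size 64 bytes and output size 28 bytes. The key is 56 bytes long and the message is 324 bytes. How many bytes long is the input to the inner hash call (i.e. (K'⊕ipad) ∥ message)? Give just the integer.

388

Key is 56 ≤ 64 bytes, zero-padded: |K'| = 64.
Inner input = (K'⊕ipad) ∥ m → 64 + 324 = 388 bytes.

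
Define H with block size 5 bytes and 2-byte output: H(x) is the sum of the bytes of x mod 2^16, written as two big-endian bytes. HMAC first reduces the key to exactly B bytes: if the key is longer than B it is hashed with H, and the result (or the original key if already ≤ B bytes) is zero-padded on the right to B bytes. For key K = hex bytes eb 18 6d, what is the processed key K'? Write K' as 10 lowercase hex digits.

eb186d0000

Key hex bytes eb 18 6d is 3 bytes ≤ B = 5; zero-pad to 5 bytes: K' = eb 18 6d 00 00.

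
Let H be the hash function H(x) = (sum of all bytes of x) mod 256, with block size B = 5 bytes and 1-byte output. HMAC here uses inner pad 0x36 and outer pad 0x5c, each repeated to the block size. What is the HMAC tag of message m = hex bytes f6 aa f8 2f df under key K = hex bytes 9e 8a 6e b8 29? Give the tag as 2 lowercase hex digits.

Key hex bytes 9e 8a 6e b8 29 is exactly B = 5 bytes: K' = 9e 8a 6e b8 29.
K' ⊕ ipad = a8 bc 58 8e 1f.  K' ⊕ opad = c2 d6 32 e4 75.
Inner input = (K'⊕ipad) ∥ m = a8 bc 58 8e 1f ∥ f6 aa f8 2f df.
Inner hash: sum = 168+188+88+142+31+246+170+248+47+223 = 1551; mod 256 = 15 → 0f.
Outer input = (K'⊕opad) ∥ inner = c2 d6 32 e4 75 ∥ 0f.
Outer hash (tag): sum = 194+214+50+228+117+15 = 818; mod 256 = 50 → 32.

32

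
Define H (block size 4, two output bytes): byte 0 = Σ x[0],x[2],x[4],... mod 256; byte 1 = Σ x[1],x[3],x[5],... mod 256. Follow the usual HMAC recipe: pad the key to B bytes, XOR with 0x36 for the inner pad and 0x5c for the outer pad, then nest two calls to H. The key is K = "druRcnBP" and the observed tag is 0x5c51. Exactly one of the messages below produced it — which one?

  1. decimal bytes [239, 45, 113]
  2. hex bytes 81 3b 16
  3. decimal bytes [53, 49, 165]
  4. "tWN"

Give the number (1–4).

Key "druRcnBP" = 64 72 75 52 63 6e 42 50 is 8 bytes > B = 4, so hash it first: H(key) = 7e 82, then zero-pad to 4 bytes: K' = 7e 82 00 00.
K' ⊕ ipad = 48 b4 36 36; K' ⊕ opad = 22 de 5c 5c.
m1: inner = H(48 b4 36 36 ef 2d 71) = de 17; tag = H(22 de 5c 5c de 17) = 5c51 ← matches
m2: inner = H(48 b4 36 36 81 3b 16) = 15 25; tag = H(22 de 5c 5c 15 25) = 935f
m3: inner = H(48 b4 36 36 35 31 a5) = 58 1b; tag = H(22 de 5c 5c 58 1b) = d655
m4: inner = H(48 b4 36 36 74 57 4e) = 40 41; tag = H(22 de 5c 5c 40 41) = be7b

1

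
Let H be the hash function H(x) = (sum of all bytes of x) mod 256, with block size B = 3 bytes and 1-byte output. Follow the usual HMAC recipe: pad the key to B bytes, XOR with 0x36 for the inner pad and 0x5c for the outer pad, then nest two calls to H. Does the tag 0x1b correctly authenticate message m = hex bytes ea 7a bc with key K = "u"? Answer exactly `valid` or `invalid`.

invalid

Key "u" = 75 is 1 byte ≤ B = 3; zero-pad to 3 bytes: K' = 75 00 00.
K' ⊕ ipad = 43 36 36; K' ⊕ opad = 29 5c 5c.
Inner hash: sum = 67+54+54+234+122+188 = 719; mod 256 = 207 → cf.
Outer hash (recomputed tag): sum = 41+92+92+207 = 432; mod 256 = 176 → b0.
Recomputed tag = b0; claimed = 1b → mismatch.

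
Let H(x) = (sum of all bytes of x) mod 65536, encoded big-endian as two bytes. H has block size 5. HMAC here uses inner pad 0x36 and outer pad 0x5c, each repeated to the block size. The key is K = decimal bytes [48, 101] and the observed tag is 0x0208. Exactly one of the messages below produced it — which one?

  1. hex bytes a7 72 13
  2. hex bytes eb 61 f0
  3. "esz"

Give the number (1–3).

Key decimal bytes [48, 101] = 30 65 is 2 bytes ≤ B = 5; zero-pad to 5 bytes: K' = 30 65 00 00 00.
K' ⊕ ipad = 06 53 36 36 36; K' ⊕ opad = 6c 39 5c 5c 5c.
m1: inner = H(06 53 36 36 36 a7 72 13) = 02 27; tag = H(6c 39 5c 5c 5c 02 27) = 01e2
m2: inner = H(06 53 36 36 36 eb 61 f0) = 03 37; tag = H(6c 39 5c 5c 5c 03 37) = 01f3
m3: inner = H(06 53 36 36 36 65 73 7a) = 02 4d; tag = H(6c 39 5c 5c 5c 02 4d) = 0208 ← matches

3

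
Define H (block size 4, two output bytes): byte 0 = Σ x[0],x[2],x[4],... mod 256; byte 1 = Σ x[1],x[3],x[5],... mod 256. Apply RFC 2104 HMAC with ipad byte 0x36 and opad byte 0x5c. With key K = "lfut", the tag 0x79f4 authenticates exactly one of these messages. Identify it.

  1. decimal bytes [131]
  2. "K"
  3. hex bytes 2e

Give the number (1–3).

1

Key "lfut" = 6c 66 75 74 is exactly B = 4 bytes: K' = 6c 66 75 74.
K' ⊕ ipad = 5a 50 43 42; K' ⊕ opad = 30 3a 29 28.
m1: inner = H(5a 50 43 42 83) = 20 92; tag = H(30 3a 29 28 20 92) = 79f4 ← matches
m2: inner = H(5a 50 43 42 4b) = e8 92; tag = H(30 3a 29 28 e8 92) = 41f4
m3: inner = H(5a 50 43 42 2e) = cb 92; tag = H(30 3a 29 28 cb 92) = 24f4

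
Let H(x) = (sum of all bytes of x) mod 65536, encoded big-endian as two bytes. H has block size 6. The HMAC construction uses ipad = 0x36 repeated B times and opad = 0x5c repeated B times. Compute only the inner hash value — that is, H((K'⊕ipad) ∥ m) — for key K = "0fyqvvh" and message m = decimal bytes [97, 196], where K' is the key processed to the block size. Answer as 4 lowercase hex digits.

Key "0fyqvvh" = 30 66 79 71 76 76 68 is 7 bytes > B = 6, so hash it first: H(key) = 02 d4, then zero-pad to 6 bytes: K' = 02 d4 00 00 00 00.
K' ⊕ ipad = 34 e2 36 36 36 36.
Inner input = 34 e2 36 36 36 36 ∥ 61 c4.
Inner hash: sum = 52+226+54+54+54+54+97+196 = 787 → 03 13.

0313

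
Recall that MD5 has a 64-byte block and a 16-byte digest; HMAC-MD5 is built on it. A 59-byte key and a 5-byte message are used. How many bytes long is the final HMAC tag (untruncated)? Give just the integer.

The tag is one MD5 digest: 16 bytes.

16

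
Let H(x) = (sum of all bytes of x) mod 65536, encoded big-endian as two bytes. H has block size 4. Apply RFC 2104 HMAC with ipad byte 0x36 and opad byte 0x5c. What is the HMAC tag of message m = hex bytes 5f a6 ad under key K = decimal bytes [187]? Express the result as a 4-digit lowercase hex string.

Key decimal bytes [187] = bb is 1 byte ≤ B = 4; zero-pad to 4 bytes: K' = bb 00 00 00.
K' ⊕ ipad = 8d 36 36 36.  K' ⊕ opad = e7 5c 5c 5c.
Inner input = (K'⊕ipad) ∥ m = 8d 36 36 36 ∥ 5f a6 ad.
Inner hash: sum = 141+54+54+54+95+166+173 = 737 → 02 e1.
Outer input = (K'⊕opad) ∥ inner = e7 5c 5c 5c ∥ 02 e1.
Outer hash (tag): sum = 231+92+92+92+2+225 = 734 → 02 de.

02de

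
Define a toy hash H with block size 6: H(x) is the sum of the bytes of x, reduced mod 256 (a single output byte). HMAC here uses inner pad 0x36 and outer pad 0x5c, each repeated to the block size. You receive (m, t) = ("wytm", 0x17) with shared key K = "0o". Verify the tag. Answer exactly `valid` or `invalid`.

Key "0o" = 30 6f is 2 bytes ≤ B = 6; zero-pad to 6 bytes: K' = 30 6f 00 00 00 00.
K' ⊕ ipad = 06 59 36 36 36 36; K' ⊕ opad = 6c 33 5c 5c 5c 5c.
Inner hash: sum = 6+89+54+54+54+54+119+121+116+109 = 776; mod 256 = 8 → 08.
Outer hash (recomputed tag): sum = 108+51+92+92+92+92+8 = 535; mod 256 = 23 → 17.
Recomputed tag = 17; claimed = 17 → match.

valid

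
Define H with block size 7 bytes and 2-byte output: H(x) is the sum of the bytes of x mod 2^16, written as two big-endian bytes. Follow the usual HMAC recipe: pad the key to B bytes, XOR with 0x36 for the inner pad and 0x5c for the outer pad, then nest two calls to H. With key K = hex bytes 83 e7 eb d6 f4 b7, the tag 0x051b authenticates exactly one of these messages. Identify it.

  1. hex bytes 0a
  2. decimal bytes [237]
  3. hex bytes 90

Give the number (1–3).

3

Key hex bytes 83 e7 eb d6 f4 b7 is 6 bytes ≤ B = 7; zero-pad to 7 bytes: K' = 83 e7 eb d6 f4 b7 00.
K' ⊕ ipad = b5 d1 dd e0 c2 81 36; K' ⊕ opad = df bb b7 8a a8 eb 5c.
m1: inner = H(b5 d1 dd e0 c2 81 36 0a) = 04 c6; tag = H(df bb b7 8a a8 eb 5c 04 c6) = 0594
m2: inner = H(b5 d1 dd e0 c2 81 36 ed) = 05 a9; tag = H(df bb b7 8a a8 eb 5c 05 a9) = 0578
m3: inner = H(b5 d1 dd e0 c2 81 36 90) = 05 4c; tag = H(df bb b7 8a a8 eb 5c 05 4c) = 051b ← matches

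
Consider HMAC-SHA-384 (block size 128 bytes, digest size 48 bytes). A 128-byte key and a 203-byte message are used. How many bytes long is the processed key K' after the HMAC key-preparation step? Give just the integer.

128

Key is 128 ≤ 128 bytes, zero-padded: |K'| = 128.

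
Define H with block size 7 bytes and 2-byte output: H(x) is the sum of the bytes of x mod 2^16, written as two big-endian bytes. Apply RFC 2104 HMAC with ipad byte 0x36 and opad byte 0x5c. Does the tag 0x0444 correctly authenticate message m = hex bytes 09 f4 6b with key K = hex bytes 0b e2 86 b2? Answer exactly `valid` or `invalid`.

Key hex bytes 0b e2 86 b2 is 4 bytes ≤ B = 7; zero-pad to 7 bytes: K' = 0b e2 86 b2 00 00 00.
K' ⊕ ipad = 3d d4 b0 84 36 36 36; K' ⊕ opad = 57 be da ee 5c 5c 5c.
Inner hash: sum = 61+212+176+132+54+54+54+9+244+107 = 1103 → 04 4f.
Outer hash (recomputed tag): sum = 87+190+218+238+92+92+92+4+79 = 1092 → 04 44.
Recomputed tag = 0444; claimed = 0444 → match.

valid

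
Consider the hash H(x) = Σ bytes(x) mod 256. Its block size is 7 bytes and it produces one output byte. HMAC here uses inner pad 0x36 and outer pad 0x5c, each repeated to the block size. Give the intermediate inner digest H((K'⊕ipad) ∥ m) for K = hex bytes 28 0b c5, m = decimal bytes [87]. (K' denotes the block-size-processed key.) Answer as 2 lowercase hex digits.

Key hex bytes 28 0b c5 is 3 bytes ≤ B = 7; zero-pad to 7 bytes: K' = 28 0b c5 00 00 00 00.
K' ⊕ ipad = 1e 3d f3 36 36 36 36.
Inner input = 1e 3d f3 36 36 36 36 ∥ 57.
Inner hash: sum = 30+61+243+54+54+54+54+87 = 637; mod 256 = 125 → 7d.

7d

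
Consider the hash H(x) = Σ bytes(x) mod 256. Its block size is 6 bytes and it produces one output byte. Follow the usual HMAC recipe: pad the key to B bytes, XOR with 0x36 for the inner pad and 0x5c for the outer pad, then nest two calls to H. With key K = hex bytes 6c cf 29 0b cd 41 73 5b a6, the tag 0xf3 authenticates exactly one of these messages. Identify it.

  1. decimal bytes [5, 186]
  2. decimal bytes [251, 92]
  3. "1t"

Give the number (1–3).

3

Key hex bytes 6c cf 29 0b cd 41 73 5b a6 is 9 bytes > B = 6, so hash it first: H(key) = f1, then zero-pad to 6 bytes: K' = f1 00 00 00 00 00.
K' ⊕ ipad = c7 36 36 36 36 36; K' ⊕ opad = ad 5c 5c 5c 5c 5c.
m1: inner = H(c7 36 36 36 36 36 05 ba) = 94; tag = H(ad 5c 5c 5c 5c 5c 94) = 0d
m2: inner = H(c7 36 36 36 36 36 fb 5c) = 2c; tag = H(ad 5c 5c 5c 5c 5c 2c) = a5
m3: inner = H(c7 36 36 36 36 36 31 74) = 7a; tag = H(ad 5c 5c 5c 5c 5c 7a) = f3 ← matches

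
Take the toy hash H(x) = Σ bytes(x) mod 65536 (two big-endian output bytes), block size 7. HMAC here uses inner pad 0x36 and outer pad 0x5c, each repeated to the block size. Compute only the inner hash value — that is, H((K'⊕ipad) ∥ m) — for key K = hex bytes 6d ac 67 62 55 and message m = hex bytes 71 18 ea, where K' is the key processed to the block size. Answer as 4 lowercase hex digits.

03dc

Key hex bytes 6d ac 67 62 55 is 5 bytes ≤ B = 7; zero-pad to 7 bytes: K' = 6d ac 67 62 55 00 00.
K' ⊕ ipad = 5b 9a 51 54 63 36 36.
Inner input = 5b 9a 51 54 63 36 36 ∥ 71 18 ea.
Inner hash: sum = 91+154+81+84+99+54+54+113+24+234 = 988 → 03 dc.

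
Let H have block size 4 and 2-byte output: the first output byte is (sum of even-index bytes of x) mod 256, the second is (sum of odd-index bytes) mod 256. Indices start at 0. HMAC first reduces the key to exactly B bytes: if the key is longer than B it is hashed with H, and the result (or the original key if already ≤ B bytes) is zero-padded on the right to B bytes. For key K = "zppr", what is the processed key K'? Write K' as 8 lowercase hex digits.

Key "zppr" = 7a 70 70 72 is exactly B = 4 bytes: K' = 7a 70 70 72.

7a707072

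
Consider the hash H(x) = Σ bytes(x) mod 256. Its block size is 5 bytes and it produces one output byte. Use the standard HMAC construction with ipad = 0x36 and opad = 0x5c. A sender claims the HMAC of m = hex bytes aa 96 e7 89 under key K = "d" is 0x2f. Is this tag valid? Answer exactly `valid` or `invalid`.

invalid

Key "d" = 64 is 1 byte ≤ B = 5; zero-pad to 5 bytes: K' = 64 00 00 00 00.
K' ⊕ ipad = 52 36 36 36 36; K' ⊕ opad = 38 5c 5c 5c 5c.
Inner hash: sum = 82+54+54+54+54+170+150+231+137 = 986; mod 256 = 218 → da.
Outer hash (recomputed tag): sum = 56+92+92+92+92+218 = 642; mod 256 = 130 → 82.
Recomputed tag = 82; claimed = 2f → mismatch.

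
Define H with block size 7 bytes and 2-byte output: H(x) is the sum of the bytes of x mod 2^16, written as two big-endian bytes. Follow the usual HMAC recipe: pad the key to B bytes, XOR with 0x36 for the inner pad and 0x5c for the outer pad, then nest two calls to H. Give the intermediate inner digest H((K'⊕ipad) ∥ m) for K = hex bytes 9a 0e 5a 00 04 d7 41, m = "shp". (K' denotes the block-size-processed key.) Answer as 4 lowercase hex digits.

045b

Key hex bytes 9a 0e 5a 00 04 d7 41 is exactly B = 7 bytes: K' = 9a 0e 5a 00 04 d7 41.
K' ⊕ ipad = ac 38 6c 36 32 e1 77.
Inner input = ac 38 6c 36 32 e1 77 ∥ 73 68 70.
Inner hash: sum = 172+56+108+54+50+225+119+115+104+112 = 1115 → 04 5b.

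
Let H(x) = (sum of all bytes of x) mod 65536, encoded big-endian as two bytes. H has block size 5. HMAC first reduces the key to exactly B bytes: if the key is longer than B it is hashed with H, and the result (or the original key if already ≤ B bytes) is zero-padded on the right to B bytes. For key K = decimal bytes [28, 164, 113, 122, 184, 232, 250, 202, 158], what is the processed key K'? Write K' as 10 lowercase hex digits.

|K| = 9 > B = 5, so first hash the key.
H(K): sum = 28+164+113+122+184+232+250+202+158 = 1453 → 05 ad.
Zero-pad H(K) = 05 ad to 5 bytes: K' = 05 ad 00 00 00.

05ad000000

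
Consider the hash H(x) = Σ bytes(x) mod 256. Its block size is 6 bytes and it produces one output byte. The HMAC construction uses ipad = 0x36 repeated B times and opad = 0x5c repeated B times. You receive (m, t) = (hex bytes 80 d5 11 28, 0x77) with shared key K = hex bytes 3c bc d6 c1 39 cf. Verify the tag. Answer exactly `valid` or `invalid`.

Key hex bytes 3c bc d6 c1 39 cf is exactly B = 6 bytes: K' = 3c bc d6 c1 39 cf.
K' ⊕ ipad = 0a 8a e0 f7 0f f9; K' ⊕ opad = 60 e0 8a 9d 65 93.
Inner hash: sum = 10+138+224+247+15+249+128+213+17+40 = 1281; mod 256 = 1 → 01.
Outer hash (recomputed tag): sum = 96+224+138+157+101+147+1 = 864; mod 256 = 96 → 60.
Recomputed tag = 60; claimed = 77 → mismatch.

invalid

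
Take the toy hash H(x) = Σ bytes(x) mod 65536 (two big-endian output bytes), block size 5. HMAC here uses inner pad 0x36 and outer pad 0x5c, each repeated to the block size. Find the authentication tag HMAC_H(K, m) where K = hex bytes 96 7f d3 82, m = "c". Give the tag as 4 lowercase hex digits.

02d4

Key hex bytes 96 7f d3 82 is 4 bytes ≤ B = 5; zero-pad to 5 bytes: K' = 96 7f d3 82 00.
K' ⊕ ipad = a0 49 e5 b4 36.  K' ⊕ opad = ca 23 8f de 5c.
Inner input = (K'⊕ipad) ∥ m = a0 49 e5 b4 36 ∥ 63.
Inner hash: sum = 160+73+229+180+54+99 = 795 → 03 1b.
Outer input = (K'⊕opad) ∥ inner = ca 23 8f de 5c ∥ 03 1b.
Outer hash (tag): sum = 202+35+143+222+92+3+27 = 724 → 02 d4.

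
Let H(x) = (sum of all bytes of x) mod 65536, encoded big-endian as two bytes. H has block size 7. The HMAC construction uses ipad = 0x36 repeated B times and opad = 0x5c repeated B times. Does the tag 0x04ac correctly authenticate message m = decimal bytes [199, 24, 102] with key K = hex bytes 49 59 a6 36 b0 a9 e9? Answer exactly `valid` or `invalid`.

invalid

Key hex bytes 49 59 a6 36 b0 a9 e9 is exactly B = 7 bytes: K' = 49 59 a6 36 b0 a9 e9.
K' ⊕ ipad = 7f 6f 90 00 86 9f df; K' ⊕ opad = 15 05 fa 6a ec f5 b5.
Inner hash: sum = 127+111+144+0+134+159+223+199+24+102 = 1223 → 04 c7.
Outer hash (recomputed tag): sum = 21+5+250+106+236+245+181+4+199 = 1247 → 04 df.
Recomputed tag = 04df; claimed = 04ac → mismatch.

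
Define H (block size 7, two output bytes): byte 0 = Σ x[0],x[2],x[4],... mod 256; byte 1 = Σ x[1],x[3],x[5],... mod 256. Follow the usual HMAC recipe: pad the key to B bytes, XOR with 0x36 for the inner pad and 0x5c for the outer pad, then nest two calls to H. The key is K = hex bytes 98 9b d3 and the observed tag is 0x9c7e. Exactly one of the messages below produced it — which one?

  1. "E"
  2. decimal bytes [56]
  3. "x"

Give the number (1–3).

3

Key hex bytes 98 9b d3 is 3 bytes ≤ B = 7; zero-pad to 7 bytes: K' = 98 9b d3 00 00 00 00.
K' ⊕ ipad = ae ad e5 36 36 36 36; K' ⊕ opad = c4 c7 8f 5c 5c 5c 5c.
m1: inner = H(ae ad e5 36 36 36 36 45) = ff 5e; tag = H(c4 c7 8f 5c 5c 5c 5c ff 5e) = 697e
m2: inner = H(ae ad e5 36 36 36 36 38) = ff 51; tag = H(c4 c7 8f 5c 5c 5c 5c ff 51) = 5c7e
m3: inner = H(ae ad e5 36 36 36 36 78) = ff 91; tag = H(c4 c7 8f 5c 5c 5c 5c ff 91) = 9c7e ← matches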